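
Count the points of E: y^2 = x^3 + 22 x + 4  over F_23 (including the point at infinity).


For each x in F_23, count y with y^2 = x^3 + 22 x + 4 mod 23:
  x = 0: RHS = 4, y in [2, 21]  -> 2 point(s)
  x = 1: RHS = 4, y in [2, 21]  -> 2 point(s)
  x = 4: RHS = 18, y in [8, 15]  -> 2 point(s)
  x = 5: RHS = 9, y in [3, 20]  -> 2 point(s)
  x = 7: RHS = 18, y in [8, 15]  -> 2 point(s)
  x = 8: RHS = 2, y in [5, 18]  -> 2 point(s)
  x = 11: RHS = 13, y in [6, 17]  -> 2 point(s)
  x = 12: RHS = 18, y in [8, 15]  -> 2 point(s)
  x = 13: RHS = 3, y in [7, 16]  -> 2 point(s)
  x = 15: RHS = 6, y in [11, 12]  -> 2 point(s)
  x = 16: RHS = 13, y in [6, 17]  -> 2 point(s)
  x = 17: RHS = 1, y in [1, 22]  -> 2 point(s)
  x = 19: RHS = 13, y in [6, 17]  -> 2 point(s)
  x = 20: RHS = 3, y in [7, 16]  -> 2 point(s)
  x = 22: RHS = 4, y in [2, 21]  -> 2 point(s)
Affine points: 30. Add the point at infinity: total = 31.

#E(F_23) = 31


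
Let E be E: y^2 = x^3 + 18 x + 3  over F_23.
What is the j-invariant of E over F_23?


Delta = -16(4 a^3 + 27 b^2) mod 23 = 18
-1728 * (4 a)^3 = -1728 * (4*18)^3 mod 23 = 11
j = 11 * 18^(-1) mod 23 = 7

j = 7 (mod 23)


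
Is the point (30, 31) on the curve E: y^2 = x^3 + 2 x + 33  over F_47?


Check whether y^2 = x^3 + 2 x + 33 (mod 47) for (x, y) = (30, 31).
LHS: y^2 = 31^2 mod 47 = 21
RHS: x^3 + 2 x + 33 = 30^3 + 2*30 + 33 mod 47 = 21
LHS = RHS

Yes, on the curve


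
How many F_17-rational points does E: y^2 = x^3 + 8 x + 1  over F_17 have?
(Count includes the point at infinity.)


For each x in F_17, count y with y^2 = x^3 + 8 x + 1 mod 17:
  x = 0: RHS = 1, y in [1, 16]  -> 2 point(s)
  x = 2: RHS = 8, y in [5, 12]  -> 2 point(s)
  x = 3: RHS = 1, y in [1, 16]  -> 2 point(s)
  x = 5: RHS = 13, y in [8, 9]  -> 2 point(s)
  x = 7: RHS = 9, y in [3, 14]  -> 2 point(s)
  x = 8: RHS = 16, y in [4, 13]  -> 2 point(s)
  x = 11: RHS = 9, y in [3, 14]  -> 2 point(s)
  x = 14: RHS = 1, y in [1, 16]  -> 2 point(s)
  x = 16: RHS = 9, y in [3, 14]  -> 2 point(s)
Affine points: 18. Add the point at infinity: total = 19.

#E(F_17) = 19


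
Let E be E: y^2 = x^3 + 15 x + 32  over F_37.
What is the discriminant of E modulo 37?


4 a^3 + 27 b^2 = 4*15^3 + 27*32^2 = 13500 + 27648 = 41148
Delta = -16 * (41148) = -658368
Delta mod 37 = 10

Delta = 10 (mod 37)


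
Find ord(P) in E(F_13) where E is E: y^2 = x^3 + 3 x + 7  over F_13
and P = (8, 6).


Compute successive multiples of P until we hit O:
  1P = (8, 6)
  2P = (10, 7)
  3P = (5, 2)
  4P = (9, 10)
  5P = (12, 4)
  6P = (3, 11)
  7P = (3, 2)
  8P = (12, 9)
  ... (continuing to 13P)
  13P = O

ord(P) = 13


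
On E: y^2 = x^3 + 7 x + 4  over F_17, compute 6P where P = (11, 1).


k = 6 = 110_2 (binary, LSB first: 011)
Double-and-add from P = (11, 1):
  bit 0 = 0: acc unchanged = O
  bit 1 = 1: acc = O + (16, 9) = (16, 9)
  bit 2 = 1: acc = (16, 9) + (0, 15) = (3, 1)

6P = (3, 1)


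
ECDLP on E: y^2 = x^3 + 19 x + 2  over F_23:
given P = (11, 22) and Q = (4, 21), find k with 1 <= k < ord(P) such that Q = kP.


Enumerate multiples of P until we hit Q = (4, 21):
  1P = (11, 22)
  2P = (4, 21)
Match found at i = 2.

k = 2


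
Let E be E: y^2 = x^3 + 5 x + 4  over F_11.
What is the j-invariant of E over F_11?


Delta = -16(4 a^3 + 27 b^2) mod 11 = 4
-1728 * (4 a)^3 = -1728 * (4*5)^3 mod 11 = 8
j = 8 * 4^(-1) mod 11 = 2

j = 2 (mod 11)


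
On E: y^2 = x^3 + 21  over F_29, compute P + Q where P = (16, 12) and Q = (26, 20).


P != Q, so use the chord formula.
s = (y2 - y1) / (x2 - x1) = (8) / (10) mod 29 = 24
x3 = s^2 - x1 - x2 mod 29 = 24^2 - 16 - 26 = 12
y3 = s (x1 - x3) - y1 mod 29 = 24 * (16 - 12) - 12 = 26

P + Q = (12, 26)


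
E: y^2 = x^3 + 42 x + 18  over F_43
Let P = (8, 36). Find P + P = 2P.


Doubling: s = (3 x1^2 + a) / (2 y1)
s = (3*8^2 + 42) / (2*36) mod 43 = 14
x3 = s^2 - 2 x1 mod 43 = 14^2 - 2*8 = 8
y3 = s (x1 - x3) - y1 mod 43 = 14 * (8 - 8) - 36 = 7

2P = (8, 7)


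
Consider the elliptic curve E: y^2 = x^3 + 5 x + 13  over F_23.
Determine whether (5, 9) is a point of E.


Check whether y^2 = x^3 + 5 x + 13 (mod 23) for (x, y) = (5, 9).
LHS: y^2 = 9^2 mod 23 = 12
RHS: x^3 + 5 x + 13 = 5^3 + 5*5 + 13 mod 23 = 2
LHS != RHS

No, not on the curve


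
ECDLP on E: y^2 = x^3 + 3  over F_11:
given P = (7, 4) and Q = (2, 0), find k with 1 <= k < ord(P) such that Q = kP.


Enumerate multiples of P until we hit Q = (2, 0):
  1P = (7, 4)
  2P = (0, 5)
  3P = (2, 0)
Match found at i = 3.

k = 3


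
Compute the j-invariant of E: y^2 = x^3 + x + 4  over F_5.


Delta = -16(4 a^3 + 27 b^2) mod 5 = 4
-1728 * (4 a)^3 = -1728 * (4*1)^3 mod 5 = 3
j = 3 * 4^(-1) mod 5 = 2

j = 2 (mod 5)


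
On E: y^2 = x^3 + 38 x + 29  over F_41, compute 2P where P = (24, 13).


Doubling: s = (3 x1^2 + a) / (2 y1)
s = (3*24^2 + 38) / (2*13) mod 41 = 8
x3 = s^2 - 2 x1 mod 41 = 8^2 - 2*24 = 16
y3 = s (x1 - x3) - y1 mod 41 = 8 * (24 - 16) - 13 = 10

2P = (16, 10)


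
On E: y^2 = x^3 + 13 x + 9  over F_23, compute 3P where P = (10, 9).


k = 3 = 11_2 (binary, LSB first: 11)
Double-and-add from P = (10, 9):
  bit 0 = 1: acc = O + (10, 9) = (10, 9)
  bit 1 = 1: acc = (10, 9) + (9, 2) = (7, 12)

3P = (7, 12)


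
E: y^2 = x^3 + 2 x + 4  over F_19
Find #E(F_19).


For each x in F_19, count y with y^2 = x^3 + 2 x + 4 mod 19:
  x = 0: RHS = 4, y in [2, 17]  -> 2 point(s)
  x = 1: RHS = 7, y in [8, 11]  -> 2 point(s)
  x = 2: RHS = 16, y in [4, 15]  -> 2 point(s)
  x = 4: RHS = 0, y in [0]  -> 1 point(s)
  x = 5: RHS = 6, y in [5, 14]  -> 2 point(s)
  x = 6: RHS = 4, y in [2, 17]  -> 2 point(s)
  x = 7: RHS = 0, y in [0]  -> 1 point(s)
  x = 8: RHS = 0, y in [0]  -> 1 point(s)
  x = 10: RHS = 17, y in [6, 13]  -> 2 point(s)
  x = 13: RHS = 4, y in [2, 17]  -> 2 point(s)
  x = 16: RHS = 9, y in [3, 16]  -> 2 point(s)
  x = 17: RHS = 11, y in [7, 12]  -> 2 point(s)
  x = 18: RHS = 1, y in [1, 18]  -> 2 point(s)
Affine points: 23. Add the point at infinity: total = 24.

#E(F_19) = 24


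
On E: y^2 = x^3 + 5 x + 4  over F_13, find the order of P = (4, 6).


Compute successive multiples of P until we hit O:
  1P = (4, 6)
  2P = (6, 9)
  3P = (2, 10)
  4P = (11, 8)
  5P = (1, 6)
  6P = (8, 7)
  7P = (10, 12)
  8P = (0, 11)
  ... (continuing to 17P)
  17P = O

ord(P) = 17


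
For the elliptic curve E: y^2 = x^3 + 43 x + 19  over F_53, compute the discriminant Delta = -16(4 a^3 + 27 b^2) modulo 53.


4 a^3 + 27 b^2 = 4*43^3 + 27*19^2 = 318028 + 9747 = 327775
Delta = -16 * (327775) = -5244400
Delta mod 53 = 3

Delta = 3 (mod 53)


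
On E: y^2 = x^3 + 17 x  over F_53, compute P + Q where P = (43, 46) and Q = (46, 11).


P != Q, so use the chord formula.
s = (y2 - y1) / (x2 - x1) = (18) / (3) mod 53 = 6
x3 = s^2 - x1 - x2 mod 53 = 6^2 - 43 - 46 = 0
y3 = s (x1 - x3) - y1 mod 53 = 6 * (43 - 0) - 46 = 0

P + Q = (0, 0)


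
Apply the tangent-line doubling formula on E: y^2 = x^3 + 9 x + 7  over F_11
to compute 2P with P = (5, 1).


Doubling: s = (3 x1^2 + a) / (2 y1)
s = (3*5^2 + 9) / (2*1) mod 11 = 9
x3 = s^2 - 2 x1 mod 11 = 9^2 - 2*5 = 5
y3 = s (x1 - x3) - y1 mod 11 = 9 * (5 - 5) - 1 = 10

2P = (5, 10)


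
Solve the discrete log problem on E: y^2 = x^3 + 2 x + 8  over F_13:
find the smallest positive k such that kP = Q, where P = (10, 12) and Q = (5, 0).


Enumerate multiples of P until we hit Q = (5, 0):
  1P = (10, 12)
  2P = (5, 0)
Match found at i = 2.

k = 2


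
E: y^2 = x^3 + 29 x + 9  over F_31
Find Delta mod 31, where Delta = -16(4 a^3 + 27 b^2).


4 a^3 + 27 b^2 = 4*29^3 + 27*9^2 = 97556 + 2187 = 99743
Delta = -16 * (99743) = -1595888
Delta mod 31 = 23

Delta = 23 (mod 31)


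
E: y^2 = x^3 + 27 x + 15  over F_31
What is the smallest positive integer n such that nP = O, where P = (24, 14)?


Compute successive multiples of P until we hit O:
  1P = (24, 14)
  2P = (30, 24)
  3P = (28, 0)
  4P = (30, 7)
  5P = (24, 17)
  6P = O

ord(P) = 6


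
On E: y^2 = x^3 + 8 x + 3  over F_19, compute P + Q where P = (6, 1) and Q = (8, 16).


P != Q, so use the chord formula.
s = (y2 - y1) / (x2 - x1) = (15) / (2) mod 19 = 17
x3 = s^2 - x1 - x2 mod 19 = 17^2 - 6 - 8 = 9
y3 = s (x1 - x3) - y1 mod 19 = 17 * (6 - 9) - 1 = 5

P + Q = (9, 5)


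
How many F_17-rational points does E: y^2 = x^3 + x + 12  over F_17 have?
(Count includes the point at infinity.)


For each x in F_17, count y with y^2 = x^3 + 1 x + 12 mod 17:
  x = 3: RHS = 8, y in [5, 12]  -> 2 point(s)
  x = 6: RHS = 13, y in [8, 9]  -> 2 point(s)
  x = 9: RHS = 2, y in [6, 11]  -> 2 point(s)
  x = 10: RHS = 2, y in [6, 11]  -> 2 point(s)
  x = 12: RHS = 1, y in [1, 16]  -> 2 point(s)
  x = 14: RHS = 16, y in [4, 13]  -> 2 point(s)
  x = 15: RHS = 2, y in [6, 11]  -> 2 point(s)
Affine points: 14. Add the point at infinity: total = 15.

#E(F_17) = 15


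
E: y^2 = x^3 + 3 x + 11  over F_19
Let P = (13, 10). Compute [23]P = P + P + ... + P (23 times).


k = 23 = 10111_2 (binary, LSB first: 11101)
Double-and-add from P = (13, 10):
  bit 0 = 1: acc = O + (13, 10) = (13, 10)
  bit 1 = 1: acc = (13, 10) + (2, 14) = (9, 11)
  bit 2 = 1: acc = (9, 11) + (3, 16) = (4, 7)
  bit 3 = 0: acc unchanged = (4, 7)
  bit 4 = 1: acc = (4, 7) + (11, 11) = (2, 5)

23P = (2, 5)


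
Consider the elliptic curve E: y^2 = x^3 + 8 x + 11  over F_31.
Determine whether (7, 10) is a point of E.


Check whether y^2 = x^3 + 8 x + 11 (mod 31) for (x, y) = (7, 10).
LHS: y^2 = 10^2 mod 31 = 7
RHS: x^3 + 8 x + 11 = 7^3 + 8*7 + 11 mod 31 = 7
LHS = RHS

Yes, on the curve


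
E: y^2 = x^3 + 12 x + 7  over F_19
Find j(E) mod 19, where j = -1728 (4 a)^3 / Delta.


Delta = -16(4 a^3 + 27 b^2) mod 19 = 5
-1728 * (4 a)^3 = -1728 * (4*12)^3 mod 19 = 12
j = 12 * 5^(-1) mod 19 = 10

j = 10 (mod 19)


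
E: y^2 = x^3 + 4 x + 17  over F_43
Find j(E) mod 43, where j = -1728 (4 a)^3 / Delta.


Delta = -16(4 a^3 + 27 b^2) mod 43 = 13
-1728 * (4 a)^3 = -1728 * (4*4)^3 mod 43 = 41
j = 41 * 13^(-1) mod 43 = 23

j = 23 (mod 43)


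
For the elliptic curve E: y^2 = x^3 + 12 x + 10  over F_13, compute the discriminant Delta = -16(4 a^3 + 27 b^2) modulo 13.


4 a^3 + 27 b^2 = 4*12^3 + 27*10^2 = 6912 + 2700 = 9612
Delta = -16 * (9612) = -153792
Delta mod 13 = 11

Delta = 11 (mod 13)


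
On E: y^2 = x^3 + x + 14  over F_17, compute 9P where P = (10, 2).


k = 9 = 1001_2 (binary, LSB first: 1001)
Double-and-add from P = (10, 2):
  bit 0 = 1: acc = O + (10, 2) = (10, 2)
  bit 1 = 0: acc unchanged = (10, 2)
  bit 2 = 0: acc unchanged = (10, 2)
  bit 3 = 1: acc = (10, 2) + (11, 9) = (11, 8)

9P = (11, 8)


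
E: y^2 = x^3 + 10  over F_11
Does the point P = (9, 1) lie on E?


Check whether y^2 = x^3 + 0 x + 10 (mod 11) for (x, y) = (9, 1).
LHS: y^2 = 1^2 mod 11 = 1
RHS: x^3 + 0 x + 10 = 9^3 + 0*9 + 10 mod 11 = 2
LHS != RHS

No, not on the curve


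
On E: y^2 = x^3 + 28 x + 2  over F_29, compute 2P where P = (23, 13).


Doubling: s = (3 x1^2 + a) / (2 y1)
s = (3*23^2 + 28) / (2*13) mod 29 = 3
x3 = s^2 - 2 x1 mod 29 = 3^2 - 2*23 = 21
y3 = s (x1 - x3) - y1 mod 29 = 3 * (23 - 21) - 13 = 22

2P = (21, 22)


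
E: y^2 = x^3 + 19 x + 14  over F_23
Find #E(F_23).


For each x in F_23, count y with y^2 = x^3 + 19 x + 14 mod 23:
  x = 3: RHS = 6, y in [11, 12]  -> 2 point(s)
  x = 4: RHS = 16, y in [4, 19]  -> 2 point(s)
  x = 5: RHS = 4, y in [2, 21]  -> 2 point(s)
  x = 10: RHS = 8, y in [10, 13]  -> 2 point(s)
  x = 11: RHS = 13, y in [6, 17]  -> 2 point(s)
  x = 17: RHS = 6, y in [11, 12]  -> 2 point(s)
  x = 18: RHS = 1, y in [1, 22]  -> 2 point(s)
  x = 19: RHS = 12, y in [9, 14]  -> 2 point(s)
Affine points: 16. Add the point at infinity: total = 17.

#E(F_23) = 17


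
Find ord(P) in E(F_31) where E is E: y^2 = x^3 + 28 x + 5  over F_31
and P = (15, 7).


Compute successive multiples of P until we hit O:
  1P = (15, 7)
  2P = (11, 30)
  3P = (9, 5)
  4P = (14, 14)
  5P = (20, 28)
  6P = (0, 25)
  7P = (10, 18)
  8P = (22, 27)
  ... (continuing to 30P)
  30P = O

ord(P) = 30


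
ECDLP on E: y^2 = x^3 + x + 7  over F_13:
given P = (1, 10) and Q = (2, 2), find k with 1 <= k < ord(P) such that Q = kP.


Enumerate multiples of P until we hit Q = (2, 2):
  1P = (1, 10)
  2P = (10, 9)
  3P = (11, 7)
  4P = (2, 2)
Match found at i = 4.

k = 4


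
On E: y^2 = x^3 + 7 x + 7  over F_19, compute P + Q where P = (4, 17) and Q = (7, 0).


P != Q, so use the chord formula.
s = (y2 - y1) / (x2 - x1) = (2) / (3) mod 19 = 7
x3 = s^2 - x1 - x2 mod 19 = 7^2 - 4 - 7 = 0
y3 = s (x1 - x3) - y1 mod 19 = 7 * (4 - 0) - 17 = 11

P + Q = (0, 11)


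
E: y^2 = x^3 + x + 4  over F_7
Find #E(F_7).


For each x in F_7, count y with y^2 = x^3 + 1 x + 4 mod 7:
  x = 0: RHS = 4, y in [2, 5]  -> 2 point(s)
  x = 2: RHS = 0, y in [0]  -> 1 point(s)
  x = 4: RHS = 2, y in [3, 4]  -> 2 point(s)
  x = 5: RHS = 1, y in [1, 6]  -> 2 point(s)
  x = 6: RHS = 2, y in [3, 4]  -> 2 point(s)
Affine points: 9. Add the point at infinity: total = 10.

#E(F_7) = 10


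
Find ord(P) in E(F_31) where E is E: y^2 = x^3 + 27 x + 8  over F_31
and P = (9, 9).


Compute successive multiples of P until we hit O:
  1P = (9, 9)
  2P = (21, 28)
  3P = (2, 15)
  4P = (22, 11)
  5P = (18, 23)
  6P = (29, 15)
  7P = (12, 18)
  8P = (19, 23)
  ... (continuing to 35P)
  35P = O

ord(P) = 35


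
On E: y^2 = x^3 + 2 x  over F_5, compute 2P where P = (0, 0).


k = 2 = 10_2 (binary, LSB first: 01)
Double-and-add from P = (0, 0):
  bit 0 = 0: acc unchanged = O
  bit 1 = 1: acc = O + O = O

2P = O


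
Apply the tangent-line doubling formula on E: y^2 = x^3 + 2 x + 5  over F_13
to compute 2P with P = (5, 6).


Doubling: s = (3 x1^2 + a) / (2 y1)
s = (3*5^2 + 2) / (2*6) mod 13 = 1
x3 = s^2 - 2 x1 mod 13 = 1^2 - 2*5 = 4
y3 = s (x1 - x3) - y1 mod 13 = 1 * (5 - 4) - 6 = 8

2P = (4, 8)


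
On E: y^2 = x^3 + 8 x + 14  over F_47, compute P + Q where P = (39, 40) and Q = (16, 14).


P != Q, so use the chord formula.
s = (y2 - y1) / (x2 - x1) = (21) / (24) mod 47 = 42
x3 = s^2 - x1 - x2 mod 47 = 42^2 - 39 - 16 = 17
y3 = s (x1 - x3) - y1 mod 47 = 42 * (39 - 17) - 40 = 38

P + Q = (17, 38)


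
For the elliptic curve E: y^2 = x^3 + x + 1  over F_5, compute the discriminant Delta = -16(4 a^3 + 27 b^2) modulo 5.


4 a^3 + 27 b^2 = 4*1^3 + 27*1^2 = 4 + 27 = 31
Delta = -16 * (31) = -496
Delta mod 5 = 4

Delta = 4 (mod 5)


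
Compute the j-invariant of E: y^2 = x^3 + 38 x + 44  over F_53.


Delta = -16(4 a^3 + 27 b^2) mod 53 = 13
-1728 * (4 a)^3 = -1728 * (4*38)^3 mod 53 = 5
j = 5 * 13^(-1) mod 53 = 33

j = 33 (mod 53)


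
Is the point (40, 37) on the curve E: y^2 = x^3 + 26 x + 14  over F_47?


Check whether y^2 = x^3 + 26 x + 14 (mod 47) for (x, y) = (40, 37).
LHS: y^2 = 37^2 mod 47 = 6
RHS: x^3 + 26 x + 14 = 40^3 + 26*40 + 14 mod 47 = 6
LHS = RHS

Yes, on the curve


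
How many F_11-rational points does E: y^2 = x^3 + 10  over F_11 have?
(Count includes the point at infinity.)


For each x in F_11, count y with y^2 = x^3 + 0 x + 10 mod 11:
  x = 1: RHS = 0, y in [0]  -> 1 point(s)
  x = 3: RHS = 4, y in [2, 9]  -> 2 point(s)
  x = 5: RHS = 3, y in [5, 6]  -> 2 point(s)
  x = 7: RHS = 1, y in [1, 10]  -> 2 point(s)
  x = 8: RHS = 5, y in [4, 7]  -> 2 point(s)
  x = 10: RHS = 9, y in [3, 8]  -> 2 point(s)
Affine points: 11. Add the point at infinity: total = 12.

#E(F_11) = 12


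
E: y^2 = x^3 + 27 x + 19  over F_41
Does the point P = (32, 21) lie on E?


Check whether y^2 = x^3 + 27 x + 19 (mod 41) for (x, y) = (32, 21).
LHS: y^2 = 21^2 mod 41 = 31
RHS: x^3 + 27 x + 19 = 32^3 + 27*32 + 19 mod 41 = 31
LHS = RHS

Yes, on the curve


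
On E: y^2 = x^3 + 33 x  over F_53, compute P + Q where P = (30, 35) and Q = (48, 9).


P != Q, so use the chord formula.
s = (y2 - y1) / (x2 - x1) = (27) / (18) mod 53 = 28
x3 = s^2 - x1 - x2 mod 53 = 28^2 - 30 - 48 = 17
y3 = s (x1 - x3) - y1 mod 53 = 28 * (30 - 17) - 35 = 11

P + Q = (17, 11)


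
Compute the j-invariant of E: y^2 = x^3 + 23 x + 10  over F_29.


Delta = -16(4 a^3 + 27 b^2) mod 29 = 1
-1728 * (4 a)^3 = -1728 * (4*23)^3 mod 29 = 21
j = 21 * 1^(-1) mod 29 = 21

j = 21 (mod 29)


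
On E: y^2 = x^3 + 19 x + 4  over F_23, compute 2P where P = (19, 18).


Doubling: s = (3 x1^2 + a) / (2 y1)
s = (3*19^2 + 19) / (2*18) mod 23 = 14
x3 = s^2 - 2 x1 mod 23 = 14^2 - 2*19 = 20
y3 = s (x1 - x3) - y1 mod 23 = 14 * (19 - 20) - 18 = 14

2P = (20, 14)


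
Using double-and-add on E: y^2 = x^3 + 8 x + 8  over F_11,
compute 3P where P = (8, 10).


k = 3 = 11_2 (binary, LSB first: 11)
Double-and-add from P = (8, 10):
  bit 0 = 1: acc = O + (8, 10) = (8, 10)
  bit 1 = 1: acc = (8, 10) + (7, 0) = (8, 1)

3P = (8, 1)


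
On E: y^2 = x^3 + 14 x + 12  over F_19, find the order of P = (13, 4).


Compute successive multiples of P until we hit O:
  1P = (13, 4)
  2P = (13, 15)
  3P = O

ord(P) = 3


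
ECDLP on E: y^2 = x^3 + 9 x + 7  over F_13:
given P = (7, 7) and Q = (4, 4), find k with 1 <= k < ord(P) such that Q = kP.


Enumerate multiples of P until we hit Q = (4, 4):
  1P = (7, 7)
  2P = (12, 6)
  3P = (6, 11)
  4P = (3, 3)
  5P = (4, 9)
  6P = (1, 2)
  7P = (1, 11)
  8P = (4, 4)
Match found at i = 8.

k = 8


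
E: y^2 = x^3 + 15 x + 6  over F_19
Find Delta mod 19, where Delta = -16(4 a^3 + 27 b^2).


4 a^3 + 27 b^2 = 4*15^3 + 27*6^2 = 13500 + 972 = 14472
Delta = -16 * (14472) = -231552
Delta mod 19 = 1

Delta = 1 (mod 19)


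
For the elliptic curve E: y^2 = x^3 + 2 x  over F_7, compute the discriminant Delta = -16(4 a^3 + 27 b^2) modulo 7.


4 a^3 + 27 b^2 = 4*2^3 + 27*0^2 = 32 + 0 = 32
Delta = -16 * (32) = -512
Delta mod 7 = 6

Delta = 6 (mod 7)


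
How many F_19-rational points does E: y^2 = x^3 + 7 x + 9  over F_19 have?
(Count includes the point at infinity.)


For each x in F_19, count y with y^2 = x^3 + 7 x + 9 mod 19:
  x = 0: RHS = 9, y in [3, 16]  -> 2 point(s)
  x = 1: RHS = 17, y in [6, 13]  -> 2 point(s)
  x = 3: RHS = 0, y in [0]  -> 1 point(s)
  x = 4: RHS = 6, y in [5, 14]  -> 2 point(s)
  x = 5: RHS = 17, y in [6, 13]  -> 2 point(s)
  x = 6: RHS = 1, y in [1, 18]  -> 2 point(s)
  x = 8: RHS = 7, y in [8, 11]  -> 2 point(s)
  x = 11: RHS = 11, y in [7, 12]  -> 2 point(s)
  x = 12: RHS = 16, y in [4, 15]  -> 2 point(s)
  x = 13: RHS = 17, y in [6, 13]  -> 2 point(s)
  x = 14: RHS = 1, y in [1, 18]  -> 2 point(s)
  x = 17: RHS = 6, y in [5, 14]  -> 2 point(s)
  x = 18: RHS = 1, y in [1, 18]  -> 2 point(s)
Affine points: 25. Add the point at infinity: total = 26.

#E(F_19) = 26


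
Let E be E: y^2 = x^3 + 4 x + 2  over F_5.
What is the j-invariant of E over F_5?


Delta = -16(4 a^3 + 27 b^2) mod 5 = 1
-1728 * (4 a)^3 = -1728 * (4*4)^3 mod 5 = 2
j = 2 * 1^(-1) mod 5 = 2

j = 2 (mod 5)


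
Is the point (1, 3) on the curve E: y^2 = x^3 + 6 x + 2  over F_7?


Check whether y^2 = x^3 + 6 x + 2 (mod 7) for (x, y) = (1, 3).
LHS: y^2 = 3^2 mod 7 = 2
RHS: x^3 + 6 x + 2 = 1^3 + 6*1 + 2 mod 7 = 2
LHS = RHS

Yes, on the curve


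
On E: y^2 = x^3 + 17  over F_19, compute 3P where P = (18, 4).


k = 3 = 11_2 (binary, LSB first: 11)
Double-and-add from P = (18, 4):
  bit 0 = 1: acc = O + (18, 4) = (18, 4)
  bit 1 = 1: acc = (18, 4) + (6, 10) = (0, 6)

3P = (0, 6)


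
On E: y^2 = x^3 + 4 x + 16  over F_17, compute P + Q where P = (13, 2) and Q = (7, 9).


P != Q, so use the chord formula.
s = (y2 - y1) / (x2 - x1) = (7) / (11) mod 17 = 13
x3 = s^2 - x1 - x2 mod 17 = 13^2 - 13 - 7 = 13
y3 = s (x1 - x3) - y1 mod 17 = 13 * (13 - 13) - 2 = 15

P + Q = (13, 15)


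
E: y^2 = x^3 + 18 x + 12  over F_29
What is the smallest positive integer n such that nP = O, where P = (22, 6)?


Compute successive multiples of P until we hit O:
  1P = (22, 6)
  2P = (20, 7)
  3P = (9, 2)
  4P = (18, 22)
  5P = (5, 13)
  6P = (11, 27)
  7P = (3, 21)
  8P = (28, 14)
  ... (continuing to 28P)
  28P = O

ord(P) = 28


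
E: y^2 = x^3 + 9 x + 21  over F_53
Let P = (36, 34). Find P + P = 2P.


Doubling: s = (3 x1^2 + a) / (2 y1)
s = (3*36^2 + 9) / (2*34) mod 53 = 16
x3 = s^2 - 2 x1 mod 53 = 16^2 - 2*36 = 25
y3 = s (x1 - x3) - y1 mod 53 = 16 * (36 - 25) - 34 = 36

2P = (25, 36)


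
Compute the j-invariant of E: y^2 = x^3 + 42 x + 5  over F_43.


Delta = -16(4 a^3 + 27 b^2) mod 43 = 14
-1728 * (4 a)^3 = -1728 * (4*42)^3 mod 43 = 39
j = 39 * 14^(-1) mod 43 = 12

j = 12 (mod 43)


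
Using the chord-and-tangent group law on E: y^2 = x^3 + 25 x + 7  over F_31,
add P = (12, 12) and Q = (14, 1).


P != Q, so use the chord formula.
s = (y2 - y1) / (x2 - x1) = (20) / (2) mod 31 = 10
x3 = s^2 - x1 - x2 mod 31 = 10^2 - 12 - 14 = 12
y3 = s (x1 - x3) - y1 mod 31 = 10 * (12 - 12) - 12 = 19

P + Q = (12, 19)


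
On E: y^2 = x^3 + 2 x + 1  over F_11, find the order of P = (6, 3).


Compute successive multiples of P until we hit O:
  1P = (6, 3)
  2P = (10, 8)
  3P = (0, 10)
  4P = (3, 10)
  5P = (5, 2)
  6P = (1, 2)
  7P = (8, 1)
  8P = (9, 0)
  ... (continuing to 16P)
  16P = O

ord(P) = 16


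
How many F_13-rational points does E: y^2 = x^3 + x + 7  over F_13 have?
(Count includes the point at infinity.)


For each x in F_13, count y with y^2 = x^3 + 1 x + 7 mod 13:
  x = 1: RHS = 9, y in [3, 10]  -> 2 point(s)
  x = 2: RHS = 4, y in [2, 11]  -> 2 point(s)
  x = 4: RHS = 10, y in [6, 7]  -> 2 point(s)
  x = 9: RHS = 4, y in [2, 11]  -> 2 point(s)
  x = 10: RHS = 3, y in [4, 9]  -> 2 point(s)
  x = 11: RHS = 10, y in [6, 7]  -> 2 point(s)
Affine points: 12. Add the point at infinity: total = 13.

#E(F_13) = 13


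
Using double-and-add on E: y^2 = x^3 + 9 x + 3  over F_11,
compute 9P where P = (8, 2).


k = 9 = 1001_2 (binary, LSB first: 1001)
Double-and-add from P = (8, 2):
  bit 0 = 1: acc = O + (8, 2) = (8, 2)
  bit 1 = 0: acc unchanged = (8, 2)
  bit 2 = 0: acc unchanged = (8, 2)
  bit 3 = 1: acc = (8, 2) + (4, 2) = (10, 9)

9P = (10, 9)


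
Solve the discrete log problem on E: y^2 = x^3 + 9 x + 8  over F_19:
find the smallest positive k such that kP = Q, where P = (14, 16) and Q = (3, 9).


Enumerate multiples of P until we hit Q = (3, 9):
  1P = (14, 16)
  2P = (16, 12)
  3P = (12, 18)
  4P = (13, 2)
  5P = (17, 18)
  6P = (18, 13)
  7P = (3, 9)
Match found at i = 7.

k = 7


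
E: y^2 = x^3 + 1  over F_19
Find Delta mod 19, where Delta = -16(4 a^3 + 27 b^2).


4 a^3 + 27 b^2 = 4*0^3 + 27*1^2 = 0 + 27 = 27
Delta = -16 * (27) = -432
Delta mod 19 = 5

Delta = 5 (mod 19)


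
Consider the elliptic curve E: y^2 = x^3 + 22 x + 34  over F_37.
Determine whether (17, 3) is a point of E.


Check whether y^2 = x^3 + 22 x + 34 (mod 37) for (x, y) = (17, 3).
LHS: y^2 = 3^2 mod 37 = 9
RHS: x^3 + 22 x + 34 = 17^3 + 22*17 + 34 mod 37 = 30
LHS != RHS

No, not on the curve


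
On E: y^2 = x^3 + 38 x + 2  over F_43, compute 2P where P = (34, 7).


Doubling: s = (3 x1^2 + a) / (2 y1)
s = (3*34^2 + 38) / (2*7) mod 43 = 17
x3 = s^2 - 2 x1 mod 43 = 17^2 - 2*34 = 6
y3 = s (x1 - x3) - y1 mod 43 = 17 * (34 - 6) - 7 = 39

2P = (6, 39)


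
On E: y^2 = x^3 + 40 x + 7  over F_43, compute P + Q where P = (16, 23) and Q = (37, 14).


P != Q, so use the chord formula.
s = (y2 - y1) / (x2 - x1) = (34) / (21) mod 43 = 18
x3 = s^2 - x1 - x2 mod 43 = 18^2 - 16 - 37 = 13
y3 = s (x1 - x3) - y1 mod 43 = 18 * (16 - 13) - 23 = 31

P + Q = (13, 31)


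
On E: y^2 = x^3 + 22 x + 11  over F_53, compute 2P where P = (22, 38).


Doubling: s = (3 x1^2 + a) / (2 y1)
s = (3*22^2 + 22) / (2*38) mod 53 = 18
x3 = s^2 - 2 x1 mod 53 = 18^2 - 2*22 = 15
y3 = s (x1 - x3) - y1 mod 53 = 18 * (22 - 15) - 38 = 35

2P = (15, 35)


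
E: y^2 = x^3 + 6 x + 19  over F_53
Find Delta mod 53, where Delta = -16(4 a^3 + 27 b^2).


4 a^3 + 27 b^2 = 4*6^3 + 27*19^2 = 864 + 9747 = 10611
Delta = -16 * (10611) = -169776
Delta mod 53 = 36

Delta = 36 (mod 53)


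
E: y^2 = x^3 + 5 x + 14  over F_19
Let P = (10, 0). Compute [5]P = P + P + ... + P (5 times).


k = 5 = 101_2 (binary, LSB first: 101)
Double-and-add from P = (10, 0):
  bit 0 = 1: acc = O + (10, 0) = (10, 0)
  bit 1 = 0: acc unchanged = (10, 0)
  bit 2 = 1: acc = (10, 0) + O = (10, 0)

5P = (10, 0)


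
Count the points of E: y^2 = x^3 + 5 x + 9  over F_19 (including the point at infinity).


For each x in F_19, count y with y^2 = x^3 + 5 x + 9 mod 19:
  x = 0: RHS = 9, y in [3, 16]  -> 2 point(s)
  x = 4: RHS = 17, y in [6, 13]  -> 2 point(s)
  x = 5: RHS = 7, y in [8, 11]  -> 2 point(s)
  x = 7: RHS = 7, y in [8, 11]  -> 2 point(s)
  x = 9: RHS = 4, y in [2, 17]  -> 2 point(s)
  x = 12: RHS = 11, y in [7, 12]  -> 2 point(s)
  x = 14: RHS = 11, y in [7, 12]  -> 2 point(s)
  x = 15: RHS = 1, y in [1, 18]  -> 2 point(s)
  x = 16: RHS = 5, y in [9, 10]  -> 2 point(s)
Affine points: 18. Add the point at infinity: total = 19.

#E(F_19) = 19


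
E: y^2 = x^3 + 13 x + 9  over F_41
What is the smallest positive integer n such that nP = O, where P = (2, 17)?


Compute successive multiples of P until we hit O:
  1P = (2, 17)
  2P = (28, 29)
  3P = (10, 14)
  4P = (8, 16)
  5P = (39, 37)
  6P = (25, 16)
  7P = (24, 0)
  8P = (25, 25)
  ... (continuing to 14P)
  14P = O

ord(P) = 14


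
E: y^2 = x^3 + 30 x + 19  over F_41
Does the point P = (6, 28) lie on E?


Check whether y^2 = x^3 + 30 x + 19 (mod 41) for (x, y) = (6, 28).
LHS: y^2 = 28^2 mod 41 = 5
RHS: x^3 + 30 x + 19 = 6^3 + 30*6 + 19 mod 41 = 5
LHS = RHS

Yes, on the curve


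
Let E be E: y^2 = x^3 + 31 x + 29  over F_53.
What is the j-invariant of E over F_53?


Delta = -16(4 a^3 + 27 b^2) mod 53 = 1
-1728 * (4 a)^3 = -1728 * (4*31)^3 mod 53 = 42
j = 42 * 1^(-1) mod 53 = 42

j = 42 (mod 53)


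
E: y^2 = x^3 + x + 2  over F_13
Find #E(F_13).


For each x in F_13, count y with y^2 = x^3 + 1 x + 2 mod 13:
  x = 1: RHS = 4, y in [2, 11]  -> 2 point(s)
  x = 2: RHS = 12, y in [5, 8]  -> 2 point(s)
  x = 6: RHS = 3, y in [4, 9]  -> 2 point(s)
  x = 7: RHS = 1, y in [1, 12]  -> 2 point(s)
  x = 9: RHS = 12, y in [5, 8]  -> 2 point(s)
  x = 12: RHS = 0, y in [0]  -> 1 point(s)
Affine points: 11. Add the point at infinity: total = 12.

#E(F_13) = 12


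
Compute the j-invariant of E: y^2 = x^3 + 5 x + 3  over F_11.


Delta = -16(4 a^3 + 27 b^2) mod 11 = 3
-1728 * (4 a)^3 = -1728 * (4*5)^3 mod 11 = 8
j = 8 * 3^(-1) mod 11 = 10

j = 10 (mod 11)


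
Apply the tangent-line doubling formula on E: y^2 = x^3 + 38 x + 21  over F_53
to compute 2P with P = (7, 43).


Doubling: s = (3 x1^2 + a) / (2 y1)
s = (3*7^2 + 38) / (2*43) mod 53 = 4
x3 = s^2 - 2 x1 mod 53 = 4^2 - 2*7 = 2
y3 = s (x1 - x3) - y1 mod 53 = 4 * (7 - 2) - 43 = 30

2P = (2, 30)


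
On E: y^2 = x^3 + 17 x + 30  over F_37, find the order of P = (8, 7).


Compute successive multiples of P until we hit O:
  1P = (8, 7)
  2P = (33, 3)
  3P = (29, 23)
  4P = (1, 23)
  5P = (0, 17)
  6P = (19, 16)
  7P = (7, 14)
  8P = (34, 27)
  ... (continuing to 41P)
  41P = O

ord(P) = 41


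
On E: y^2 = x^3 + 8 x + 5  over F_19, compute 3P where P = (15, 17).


k = 3 = 11_2 (binary, LSB first: 11)
Double-and-add from P = (15, 17):
  bit 0 = 1: acc = O + (15, 17) = (15, 17)
  bit 1 = 1: acc = (15, 17) + (14, 7) = (14, 12)

3P = (14, 12)


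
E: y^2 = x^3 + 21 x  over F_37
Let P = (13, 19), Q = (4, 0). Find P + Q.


P != Q, so use the chord formula.
s = (y2 - y1) / (x2 - x1) = (18) / (28) mod 37 = 35
x3 = s^2 - x1 - x2 mod 37 = 35^2 - 13 - 4 = 24
y3 = s (x1 - x3) - y1 mod 37 = 35 * (13 - 24) - 19 = 3

P + Q = (24, 3)


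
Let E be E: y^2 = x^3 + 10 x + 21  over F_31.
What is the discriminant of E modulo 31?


4 a^3 + 27 b^2 = 4*10^3 + 27*21^2 = 4000 + 11907 = 15907
Delta = -16 * (15907) = -254512
Delta mod 31 = 29

Delta = 29 (mod 31)


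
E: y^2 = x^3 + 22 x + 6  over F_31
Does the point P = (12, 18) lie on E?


Check whether y^2 = x^3 + 22 x + 6 (mod 31) for (x, y) = (12, 18).
LHS: y^2 = 18^2 mod 31 = 14
RHS: x^3 + 22 x + 6 = 12^3 + 22*12 + 6 mod 31 = 14
LHS = RHS

Yes, on the curve


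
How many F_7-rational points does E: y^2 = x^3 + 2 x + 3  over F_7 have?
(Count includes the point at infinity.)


For each x in F_7, count y with y^2 = x^3 + 2 x + 3 mod 7:
  x = 2: RHS = 1, y in [1, 6]  -> 2 point(s)
  x = 3: RHS = 1, y in [1, 6]  -> 2 point(s)
  x = 6: RHS = 0, y in [0]  -> 1 point(s)
Affine points: 5. Add the point at infinity: total = 6.

#E(F_7) = 6


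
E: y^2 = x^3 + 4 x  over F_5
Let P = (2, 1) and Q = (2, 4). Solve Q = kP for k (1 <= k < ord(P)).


Enumerate multiples of P until we hit Q = (2, 4):
  1P = (2, 1)
  2P = (0, 0)
  3P = (2, 4)
Match found at i = 3.

k = 3


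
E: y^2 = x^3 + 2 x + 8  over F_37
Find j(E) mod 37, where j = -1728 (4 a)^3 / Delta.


Delta = -16(4 a^3 + 27 b^2) mod 37 = 34
-1728 * (4 a)^3 = -1728 * (4*2)^3 mod 37 = 8
j = 8 * 34^(-1) mod 37 = 22

j = 22 (mod 37)


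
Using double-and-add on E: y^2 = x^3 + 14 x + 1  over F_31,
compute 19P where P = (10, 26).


k = 19 = 10011_2 (binary, LSB first: 11001)
Double-and-add from P = (10, 26):
  bit 0 = 1: acc = O + (10, 26) = (10, 26)
  bit 1 = 1: acc = (10, 26) + (0, 1) = (4, 20)
  bit 2 = 0: acc unchanged = (4, 20)
  bit 3 = 0: acc unchanged = (4, 20)
  bit 4 = 1: acc = (4, 20) + (8, 6) = (8, 25)

19P = (8, 25)


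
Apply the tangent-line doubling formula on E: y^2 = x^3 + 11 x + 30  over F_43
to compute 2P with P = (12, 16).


Doubling: s = (3 x1^2 + a) / (2 y1)
s = (3*12^2 + 11) / (2*16) mod 43 = 34
x3 = s^2 - 2 x1 mod 43 = 34^2 - 2*12 = 14
y3 = s (x1 - x3) - y1 mod 43 = 34 * (12 - 14) - 16 = 2

2P = (14, 2)


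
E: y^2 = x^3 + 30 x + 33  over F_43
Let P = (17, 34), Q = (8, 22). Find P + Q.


P != Q, so use the chord formula.
s = (y2 - y1) / (x2 - x1) = (31) / (34) mod 43 = 30
x3 = s^2 - x1 - x2 mod 43 = 30^2 - 17 - 8 = 15
y3 = s (x1 - x3) - y1 mod 43 = 30 * (17 - 15) - 34 = 26

P + Q = (15, 26)


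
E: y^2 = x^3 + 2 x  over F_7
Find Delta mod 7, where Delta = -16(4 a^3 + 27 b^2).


4 a^3 + 27 b^2 = 4*2^3 + 27*0^2 = 32 + 0 = 32
Delta = -16 * (32) = -512
Delta mod 7 = 6

Delta = 6 (mod 7)


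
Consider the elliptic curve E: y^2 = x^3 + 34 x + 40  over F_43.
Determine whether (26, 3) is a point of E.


Check whether y^2 = x^3 + 34 x + 40 (mod 43) for (x, y) = (26, 3).
LHS: y^2 = 3^2 mod 43 = 9
RHS: x^3 + 34 x + 40 = 26^3 + 34*26 + 40 mod 43 = 10
LHS != RHS

No, not on the curve


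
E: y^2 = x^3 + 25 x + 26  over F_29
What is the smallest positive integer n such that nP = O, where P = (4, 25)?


Compute successive multiples of P until we hit O:
  1P = (4, 25)
  2P = (15, 21)
  3P = (19, 20)
  4P = (19, 9)
  5P = (15, 8)
  6P = (4, 4)
  7P = O

ord(P) = 7


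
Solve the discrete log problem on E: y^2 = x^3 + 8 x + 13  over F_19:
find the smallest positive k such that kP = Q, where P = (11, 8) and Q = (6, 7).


Enumerate multiples of P until we hit Q = (6, 7):
  1P = (11, 8)
  2P = (6, 7)
Match found at i = 2.

k = 2


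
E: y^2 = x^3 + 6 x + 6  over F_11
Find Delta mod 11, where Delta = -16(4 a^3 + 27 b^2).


4 a^3 + 27 b^2 = 4*6^3 + 27*6^2 = 864 + 972 = 1836
Delta = -16 * (1836) = -29376
Delta mod 11 = 5

Delta = 5 (mod 11)


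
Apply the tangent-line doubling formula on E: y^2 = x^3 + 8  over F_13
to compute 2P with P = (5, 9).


Doubling: s = (3 x1^2 + a) / (2 y1)
s = (3*5^2 + 0) / (2*9) mod 13 = 2
x3 = s^2 - 2 x1 mod 13 = 2^2 - 2*5 = 7
y3 = s (x1 - x3) - y1 mod 13 = 2 * (5 - 7) - 9 = 0

2P = (7, 0)


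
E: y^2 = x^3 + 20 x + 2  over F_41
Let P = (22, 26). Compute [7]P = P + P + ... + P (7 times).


k = 7 = 111_2 (binary, LSB first: 111)
Double-and-add from P = (22, 26):
  bit 0 = 1: acc = O + (22, 26) = (22, 26)
  bit 1 = 1: acc = (22, 26) + (30, 3) = (12, 17)
  bit 2 = 1: acc = (12, 17) + (32, 6) = (30, 38)

7P = (30, 38)


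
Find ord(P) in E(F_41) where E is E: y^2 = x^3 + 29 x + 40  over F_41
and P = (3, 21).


Compute successive multiples of P until we hit O:
  1P = (3, 21)
  2P = (14, 19)
  3P = (22, 16)
  4P = (18, 11)
  5P = (25, 21)
  6P = (13, 20)
  7P = (0, 32)
  8P = (15, 23)
  ... (continuing to 25P)
  25P = O

ord(P) = 25


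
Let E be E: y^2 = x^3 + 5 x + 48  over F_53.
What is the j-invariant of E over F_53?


Delta = -16(4 a^3 + 27 b^2) mod 53 = 15
-1728 * (4 a)^3 = -1728 * (4*5)^3 mod 53 = 43
j = 43 * 15^(-1) mod 53 = 17

j = 17 (mod 53)


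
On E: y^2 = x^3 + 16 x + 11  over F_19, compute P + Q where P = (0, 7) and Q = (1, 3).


P != Q, so use the chord formula.
s = (y2 - y1) / (x2 - x1) = (15) / (1) mod 19 = 15
x3 = s^2 - x1 - x2 mod 19 = 15^2 - 0 - 1 = 15
y3 = s (x1 - x3) - y1 mod 19 = 15 * (0 - 15) - 7 = 15

P + Q = (15, 15)


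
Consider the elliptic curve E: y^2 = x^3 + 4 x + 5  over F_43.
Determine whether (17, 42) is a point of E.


Check whether y^2 = x^3 + 4 x + 5 (mod 43) for (x, y) = (17, 42).
LHS: y^2 = 42^2 mod 43 = 1
RHS: x^3 + 4 x + 5 = 17^3 + 4*17 + 5 mod 43 = 41
LHS != RHS

No, not on the curve


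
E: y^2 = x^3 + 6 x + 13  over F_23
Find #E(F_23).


For each x in F_23, count y with y^2 = x^3 + 6 x + 13 mod 23:
  x = 0: RHS = 13, y in [6, 17]  -> 2 point(s)
  x = 3: RHS = 12, y in [9, 14]  -> 2 point(s)
  x = 4: RHS = 9, y in [3, 20]  -> 2 point(s)
  x = 6: RHS = 12, y in [9, 14]  -> 2 point(s)
  x = 14: RHS = 12, y in [9, 14]  -> 2 point(s)
  x = 21: RHS = 16, y in [4, 19]  -> 2 point(s)
  x = 22: RHS = 6, y in [11, 12]  -> 2 point(s)
Affine points: 14. Add the point at infinity: total = 15.

#E(F_23) = 15


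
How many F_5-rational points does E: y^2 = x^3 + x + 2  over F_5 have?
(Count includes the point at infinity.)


For each x in F_5, count y with y^2 = x^3 + 1 x + 2 mod 5:
  x = 1: RHS = 4, y in [2, 3]  -> 2 point(s)
  x = 4: RHS = 0, y in [0]  -> 1 point(s)
Affine points: 3. Add the point at infinity: total = 4.

#E(F_5) = 4


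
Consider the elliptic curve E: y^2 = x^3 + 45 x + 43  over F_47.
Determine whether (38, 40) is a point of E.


Check whether y^2 = x^3 + 45 x + 43 (mod 47) for (x, y) = (38, 40).
LHS: y^2 = 40^2 mod 47 = 2
RHS: x^3 + 45 x + 43 = 38^3 + 45*38 + 43 mod 47 = 37
LHS != RHS

No, not on the curve


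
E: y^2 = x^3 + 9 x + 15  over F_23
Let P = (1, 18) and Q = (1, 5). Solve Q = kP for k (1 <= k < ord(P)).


Enumerate multiples of P until we hit Q = (1, 5):
  1P = (1, 18)
  2P = (16, 0)
  3P = (1, 5)
Match found at i = 3.

k = 3


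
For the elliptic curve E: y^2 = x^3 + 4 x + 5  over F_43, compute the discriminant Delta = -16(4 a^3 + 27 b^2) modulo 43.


4 a^3 + 27 b^2 = 4*4^3 + 27*5^2 = 256 + 675 = 931
Delta = -16 * (931) = -14896
Delta mod 43 = 25

Delta = 25 (mod 43)


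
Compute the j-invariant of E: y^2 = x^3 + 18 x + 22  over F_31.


Delta = -16(4 a^3 + 27 b^2) mod 31 = 30
-1728 * (4 a)^3 = -1728 * (4*18)^3 mod 31 = 2
j = 2 * 30^(-1) mod 31 = 29

j = 29 (mod 31)


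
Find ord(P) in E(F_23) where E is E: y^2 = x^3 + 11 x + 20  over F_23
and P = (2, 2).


Compute successive multiples of P until we hit O:
  1P = (2, 2)
  2P = (19, 21)
  3P = (5, 19)
  4P = (20, 11)
  5P = (7, 7)
  6P = (15, 8)
  7P = (22, 10)
  8P = (1, 3)
  ... (continuing to 28P)
  28P = O

ord(P) = 28


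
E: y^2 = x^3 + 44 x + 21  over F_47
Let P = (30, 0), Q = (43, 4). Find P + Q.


P != Q, so use the chord formula.
s = (y2 - y1) / (x2 - x1) = (4) / (13) mod 47 = 22
x3 = s^2 - x1 - x2 mod 47 = 22^2 - 30 - 43 = 35
y3 = s (x1 - x3) - y1 mod 47 = 22 * (30 - 35) - 0 = 31

P + Q = (35, 31)


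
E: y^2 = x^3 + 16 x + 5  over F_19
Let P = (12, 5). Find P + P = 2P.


Doubling: s = (3 x1^2 + a) / (2 y1)
s = (3*12^2 + 16) / (2*5) mod 19 = 3
x3 = s^2 - 2 x1 mod 19 = 3^2 - 2*12 = 4
y3 = s (x1 - x3) - y1 mod 19 = 3 * (12 - 4) - 5 = 0

2P = (4, 0)


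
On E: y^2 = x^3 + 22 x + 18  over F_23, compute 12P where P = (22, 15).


k = 12 = 1100_2 (binary, LSB first: 0011)
Double-and-add from P = (22, 15):
  bit 0 = 0: acc unchanged = O
  bit 1 = 0: acc unchanged = O
  bit 2 = 1: acc = O + (9, 5) = (9, 5)
  bit 3 = 1: acc = (9, 5) + (0, 15) = (7, 3)

12P = (7, 3)


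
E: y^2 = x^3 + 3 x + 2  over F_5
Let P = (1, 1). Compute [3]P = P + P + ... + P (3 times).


k = 3 = 11_2 (binary, LSB first: 11)
Double-and-add from P = (1, 1):
  bit 0 = 1: acc = O + (1, 1) = (1, 1)
  bit 1 = 1: acc = (1, 1) + (2, 1) = (2, 4)

3P = (2, 4)


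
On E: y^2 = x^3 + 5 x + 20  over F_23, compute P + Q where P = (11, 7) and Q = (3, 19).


P != Q, so use the chord formula.
s = (y2 - y1) / (x2 - x1) = (12) / (15) mod 23 = 10
x3 = s^2 - x1 - x2 mod 23 = 10^2 - 11 - 3 = 17
y3 = s (x1 - x3) - y1 mod 23 = 10 * (11 - 17) - 7 = 2

P + Q = (17, 2)


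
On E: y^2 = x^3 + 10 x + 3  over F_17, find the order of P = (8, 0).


Compute successive multiples of P until we hit O:
  1P = (8, 0)
  2P = O

ord(P) = 2


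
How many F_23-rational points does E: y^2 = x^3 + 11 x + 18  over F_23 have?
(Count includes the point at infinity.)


For each x in F_23, count y with y^2 = x^3 + 11 x + 18 mod 23:
  x = 0: RHS = 18, y in [8, 15]  -> 2 point(s)
  x = 2: RHS = 2, y in [5, 18]  -> 2 point(s)
  x = 3: RHS = 9, y in [3, 20]  -> 2 point(s)
  x = 6: RHS = 1, y in [1, 22]  -> 2 point(s)
  x = 7: RHS = 1, y in [1, 22]  -> 2 point(s)
  x = 9: RHS = 18, y in [8, 15]  -> 2 point(s)
  x = 10: RHS = 1, y in [1, 22]  -> 2 point(s)
  x = 13: RHS = 12, y in [9, 14]  -> 2 point(s)
  x = 14: RHS = 18, y in [8, 15]  -> 2 point(s)
  x = 15: RHS = 16, y in [4, 19]  -> 2 point(s)
  x = 16: RHS = 12, y in [9, 14]  -> 2 point(s)
  x = 17: RHS = 12, y in [9, 14]  -> 2 point(s)
  x = 19: RHS = 2, y in [5, 18]  -> 2 point(s)
  x = 20: RHS = 4, y in [2, 21]  -> 2 point(s)
  x = 22: RHS = 6, y in [11, 12]  -> 2 point(s)
Affine points: 30. Add the point at infinity: total = 31.

#E(F_23) = 31


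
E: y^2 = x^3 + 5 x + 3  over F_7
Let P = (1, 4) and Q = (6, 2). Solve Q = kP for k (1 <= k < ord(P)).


Enumerate multiples of P until we hit Q = (6, 2):
  1P = (1, 4)
  2P = (6, 5)
  3P = (2, 0)
  4P = (6, 2)
Match found at i = 4.

k = 4


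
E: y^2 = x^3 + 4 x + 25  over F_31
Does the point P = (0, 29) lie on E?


Check whether y^2 = x^3 + 4 x + 25 (mod 31) for (x, y) = (0, 29).
LHS: y^2 = 29^2 mod 31 = 4
RHS: x^3 + 4 x + 25 = 0^3 + 4*0 + 25 mod 31 = 25
LHS != RHS

No, not on the curve


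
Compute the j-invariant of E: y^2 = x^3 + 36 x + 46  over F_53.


Delta = -16(4 a^3 + 27 b^2) mod 53 = 15
-1728 * (4 a)^3 = -1728 * (4*36)^3 mod 53 = 39
j = 39 * 15^(-1) mod 53 = 45

j = 45 (mod 53)


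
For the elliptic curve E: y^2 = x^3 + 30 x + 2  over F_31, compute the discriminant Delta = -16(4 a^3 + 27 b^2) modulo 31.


4 a^3 + 27 b^2 = 4*30^3 + 27*2^2 = 108000 + 108 = 108108
Delta = -16 * (108108) = -1729728
Delta mod 31 = 10

Delta = 10 (mod 31)


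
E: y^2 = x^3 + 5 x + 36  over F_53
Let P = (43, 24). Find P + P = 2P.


Doubling: s = (3 x1^2 + a) / (2 y1)
s = (3*43^2 + 5) / (2*24) mod 53 = 45
x3 = s^2 - 2 x1 mod 53 = 45^2 - 2*43 = 31
y3 = s (x1 - x3) - y1 mod 53 = 45 * (43 - 31) - 24 = 39

2P = (31, 39)


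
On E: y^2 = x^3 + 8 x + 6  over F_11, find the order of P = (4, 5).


Compute successive multiples of P until we hit O:
  1P = (4, 5)
  2P = (4, 6)
  3P = O

ord(P) = 3


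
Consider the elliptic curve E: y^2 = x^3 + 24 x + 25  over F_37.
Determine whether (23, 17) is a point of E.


Check whether y^2 = x^3 + 24 x + 25 (mod 37) for (x, y) = (23, 17).
LHS: y^2 = 17^2 mod 37 = 30
RHS: x^3 + 24 x + 25 = 23^3 + 24*23 + 25 mod 37 = 16
LHS != RHS

No, not on the curve


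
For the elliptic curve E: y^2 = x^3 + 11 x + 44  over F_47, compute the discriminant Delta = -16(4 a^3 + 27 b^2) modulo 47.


4 a^3 + 27 b^2 = 4*11^3 + 27*44^2 = 5324 + 52272 = 57596
Delta = -16 * (57596) = -921536
Delta mod 47 = 40

Delta = 40 (mod 47)


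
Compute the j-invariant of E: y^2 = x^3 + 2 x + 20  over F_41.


Delta = -16(4 a^3 + 27 b^2) mod 41 = 36
-1728 * (4 a)^3 = -1728 * (4*2)^3 mod 41 = 3
j = 3 * 36^(-1) mod 41 = 24

j = 24 (mod 41)


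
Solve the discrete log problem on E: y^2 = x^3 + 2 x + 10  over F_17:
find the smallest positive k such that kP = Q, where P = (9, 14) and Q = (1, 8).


Enumerate multiples of P until we hit Q = (1, 8):
  1P = (9, 14)
  2P = (15, 10)
  3P = (1, 9)
  4P = (5, 14)
  5P = (3, 3)
  6P = (6, 0)
  7P = (3, 14)
  8P = (5, 3)
  9P = (1, 8)
Match found at i = 9.

k = 9
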